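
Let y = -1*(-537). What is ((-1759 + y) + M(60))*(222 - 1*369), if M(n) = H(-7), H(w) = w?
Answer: 180663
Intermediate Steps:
y = 537
M(n) = -7
((-1759 + y) + M(60))*(222 - 1*369) = ((-1759 + 537) - 7)*(222 - 1*369) = (-1222 - 7)*(222 - 369) = -1229*(-147) = 180663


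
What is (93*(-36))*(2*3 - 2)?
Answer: -13392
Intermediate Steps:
(93*(-36))*(2*3 - 2) = -3348*(6 - 2) = -3348*4 = -13392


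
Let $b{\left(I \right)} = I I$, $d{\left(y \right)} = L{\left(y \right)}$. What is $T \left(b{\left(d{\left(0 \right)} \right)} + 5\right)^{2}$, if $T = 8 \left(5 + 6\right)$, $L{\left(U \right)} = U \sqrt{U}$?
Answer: $2200$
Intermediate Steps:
$L{\left(U \right)} = U^{\frac{3}{2}}$
$d{\left(y \right)} = y^{\frac{3}{2}}$
$b{\left(I \right)} = I^{2}$
$T = 88$ ($T = 8 \cdot 11 = 88$)
$T \left(b{\left(d{\left(0 \right)} \right)} + 5\right)^{2} = 88 \left(\left(0^{\frac{3}{2}}\right)^{2} + 5\right)^{2} = 88 \left(0^{2} + 5\right)^{2} = 88 \left(0 + 5\right)^{2} = 88 \cdot 5^{2} = 88 \cdot 25 = 2200$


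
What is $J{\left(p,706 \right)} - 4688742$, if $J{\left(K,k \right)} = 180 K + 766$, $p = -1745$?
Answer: $-5002076$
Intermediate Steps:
$J{\left(K,k \right)} = 766 + 180 K$
$J{\left(p,706 \right)} - 4688742 = \left(766 + 180 \left(-1745\right)\right) - 4688742 = \left(766 - 314100\right) - 4688742 = -313334 - 4688742 = -5002076$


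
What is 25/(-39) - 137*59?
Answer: -315262/39 ≈ -8083.6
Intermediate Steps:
25/(-39) - 137*59 = 25*(-1/39) - 8083 = -25/39 - 8083 = -315262/39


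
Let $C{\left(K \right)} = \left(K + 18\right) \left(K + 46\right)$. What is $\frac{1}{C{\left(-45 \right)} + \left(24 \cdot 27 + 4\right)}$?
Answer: $\frac{1}{625} \approx 0.0016$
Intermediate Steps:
$C{\left(K \right)} = \left(18 + K\right) \left(46 + K\right)$
$\frac{1}{C{\left(-45 \right)} + \left(24 \cdot 27 + 4\right)} = \frac{1}{\left(828 + \left(-45\right)^{2} + 64 \left(-45\right)\right) + \left(24 \cdot 27 + 4\right)} = \frac{1}{\left(828 + 2025 - 2880\right) + \left(648 + 4\right)} = \frac{1}{-27 + 652} = \frac{1}{625}$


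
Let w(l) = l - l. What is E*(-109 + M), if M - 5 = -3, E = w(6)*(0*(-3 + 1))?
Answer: 0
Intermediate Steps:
w(l) = 0
E = 0 (E = 0*(0*(-3 + 1)) = 0*(0*(-2)) = 0*0 = 0)
M = 2 (M = 5 - 3 = 2)
E*(-109 + M) = 0*(-109 + 2) = 0*(-107) = 0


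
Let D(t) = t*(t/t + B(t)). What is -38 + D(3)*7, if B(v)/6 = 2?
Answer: 235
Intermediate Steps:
B(v) = 12 (B(v) = 6*2 = 12)
D(t) = 13*t (D(t) = t*(t/t + 12) = t*(1 + 12) = t*13 = 13*t)
-38 + D(3)*7 = -38 + (13*3)*7 = -38 + 39*7 = -38 + 273 = 235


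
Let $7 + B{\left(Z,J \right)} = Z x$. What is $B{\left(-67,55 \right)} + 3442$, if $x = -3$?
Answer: $3636$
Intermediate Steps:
$B{\left(Z,J \right)} = -7 - 3 Z$ ($B{\left(Z,J \right)} = -7 + Z \left(-3\right) = -7 - 3 Z$)
$B{\left(-67,55 \right)} + 3442 = \left(-7 - -201\right) + 3442 = \left(-7 + 201\right) + 3442 = 194 + 3442 = 3636$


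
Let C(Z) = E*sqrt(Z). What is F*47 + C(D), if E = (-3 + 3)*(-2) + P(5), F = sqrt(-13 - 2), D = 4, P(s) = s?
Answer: 10 + 47*I*sqrt(15) ≈ 10.0 + 182.03*I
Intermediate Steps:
F = I*sqrt(15) (F = sqrt(-15) = I*sqrt(15) ≈ 3.873*I)
E = 5 (E = (-3 + 3)*(-2) + 5 = 0*(-2) + 5 = 0 + 5 = 5)
C(Z) = 5*sqrt(Z)
F*47 + C(D) = (I*sqrt(15))*47 + 5*sqrt(4) = 47*I*sqrt(15) + 5*2 = 47*I*sqrt(15) + 10 = 10 + 47*I*sqrt(15)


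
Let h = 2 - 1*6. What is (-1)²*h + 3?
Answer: -1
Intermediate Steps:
h = -4 (h = 2 - 6 = -4)
(-1)²*h + 3 = (-1)²*(-4) + 3 = 1*(-4) + 3 = -4 + 3 = -1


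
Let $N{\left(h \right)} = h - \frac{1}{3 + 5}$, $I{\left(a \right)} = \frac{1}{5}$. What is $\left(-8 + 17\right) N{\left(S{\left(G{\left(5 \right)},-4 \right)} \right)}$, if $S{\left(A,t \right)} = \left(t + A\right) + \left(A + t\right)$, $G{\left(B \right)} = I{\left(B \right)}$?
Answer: $- \frac{2781}{40} \approx -69.525$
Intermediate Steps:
$I{\left(a \right)} = \frac{1}{5}$
$G{\left(B \right)} = \frac{1}{5}$
$S{\left(A,t \right)} = 2 A + 2 t$ ($S{\left(A,t \right)} = \left(A + t\right) + \left(A + t\right) = 2 A + 2 t$)
$N{\left(h \right)} = - \frac{1}{8} + h$ ($N{\left(h \right)} = h - \frac{1}{8} = - \frac{1}{8} + h$)
$\left(-8 + 17\right) N{\left(S{\left(G{\left(5 \right)},-4 \right)} \right)} = \left(-8 + 17\right) \left(- \frac{1}{8} + \left(2 \cdot \frac{1}{5} + 2 \left(-4\right)\right)\right) = 9 \left(- \frac{1}{8} + \left(\frac{2}{5} - 8\right)\right) = 9 \left(- \frac{1}{8} - \frac{38}{5}\right) = 9 \left(- \frac{309}{40}\right) = - \frac{2781}{40}$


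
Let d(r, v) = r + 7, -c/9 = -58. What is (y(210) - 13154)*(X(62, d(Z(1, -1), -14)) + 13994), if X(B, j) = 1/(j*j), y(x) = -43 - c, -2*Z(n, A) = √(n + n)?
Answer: -1806377217936/9409 - 384132*√2/9409 ≈ -1.9198e+8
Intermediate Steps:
c = 522 (c = -9*(-58) = 522)
Z(n, A) = -√2*√n/2 (Z(n, A) = -√(n + n)/2 = -√2*√n/2)
d(r, v) = 7 + r
y(x) = -565 (y(x) = -43 - 1*522 = -43 - 522 = -565)
X(B, j) = j⁻²
(y(210) - 13154)*(X(62, d(Z(1, -1), -14)) + 13994) = (-565 - 13154)*((7 - √2*√1/2)⁻² + 13994) = -13719*((7 - ½*√2*1)⁻² + 13994) = -13719*((7 - √2/2)⁻² + 13994) = -13719*(13994 + (7 - √2/2)⁻²) = -191983686 - 13719/(7 - √2/2)²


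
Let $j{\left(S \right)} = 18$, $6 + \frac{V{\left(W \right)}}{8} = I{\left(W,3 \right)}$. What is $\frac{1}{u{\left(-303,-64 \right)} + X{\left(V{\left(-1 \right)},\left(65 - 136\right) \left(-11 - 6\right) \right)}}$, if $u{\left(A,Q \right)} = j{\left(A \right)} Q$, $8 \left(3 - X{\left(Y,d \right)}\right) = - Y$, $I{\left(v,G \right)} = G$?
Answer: $- \frac{1}{1152} \approx -0.00086806$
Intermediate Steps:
$V{\left(W \right)} = -24$ ($V{\left(W \right)} = -48 + 8 \cdot 3 = -48 + 24 = -24$)
$X{\left(Y,d \right)} = 3 + \frac{Y}{8}$ ($X{\left(Y,d \right)} = 3 - \frac{\left(-1\right) Y}{8} = 3 + \frac{Y}{8}$)
$u{\left(A,Q \right)} = 18 Q$
$\frac{1}{u{\left(-303,-64 \right)} + X{\left(V{\left(-1 \right)},\left(65 - 136\right) \left(-11 - 6\right) \right)}} = \frac{1}{18 \left(-64\right) + \left(3 + \frac{1}{8} \left(-24\right)\right)} = \frac{1}{-1152 + \left(3 - 3\right)} = \frac{1}{-1152 + 0} = \frac{1}{-1152} = - \frac{1}{1152}$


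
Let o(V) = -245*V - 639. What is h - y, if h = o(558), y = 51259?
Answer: -188608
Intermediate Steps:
o(V) = -639 - 245*V
h = -137349 (h = -639 - 245*558 = -639 - 136710 = -137349)
h - y = -137349 - 1*51259 = -137349 - 51259 = -188608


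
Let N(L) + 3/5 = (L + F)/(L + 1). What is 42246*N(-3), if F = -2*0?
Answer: 190107/5 ≈ 38021.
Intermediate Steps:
F = 0
N(L) = -⅗ + L/(1 + L) (N(L) = -⅗ + (L + 0)/(L + 1) = -⅗ + L/(1 + L))
42246*N(-3) = 42246*((-3 + 2*(-3))/(5*(1 - 3))) = 42246*((⅕)*(-3 - 6)/(-2)) = 42246*((⅕)*(-½)*(-9)) = 42246*(9/10) = 190107/5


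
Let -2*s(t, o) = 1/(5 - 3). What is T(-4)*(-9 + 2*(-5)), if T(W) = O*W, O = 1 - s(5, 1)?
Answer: 95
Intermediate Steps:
s(t, o) = -¼ (s(t, o) = -1/(2*(5 - 3)) = -½/2 = -½*½ = -¼)
O = 5/4 (O = 1 - 1*(-¼) = 1 + ¼ = 5/4 ≈ 1.2500)
T(W) = 5*W/4
T(-4)*(-9 + 2*(-5)) = ((5/4)*(-4))*(-9 + 2*(-5)) = -5*(-9 - 10) = -5*(-19) = 95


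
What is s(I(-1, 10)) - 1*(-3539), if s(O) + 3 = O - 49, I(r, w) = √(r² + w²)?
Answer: 3487 + √101 ≈ 3497.1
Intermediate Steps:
s(O) = -52 + O (s(O) = -3 + (O - 49) = -3 + (-49 + O) = -52 + O)
s(I(-1, 10)) - 1*(-3539) = (-52 + √((-1)² + 10²)) - 1*(-3539) = (-52 + √(1 + 100)) + 3539 = (-52 + √101) + 3539 = 3487 + √101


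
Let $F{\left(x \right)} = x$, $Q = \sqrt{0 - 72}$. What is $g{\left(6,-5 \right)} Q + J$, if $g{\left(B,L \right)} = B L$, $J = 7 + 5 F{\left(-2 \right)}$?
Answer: $-3 - 180 i \sqrt{2} \approx -3.0 - 254.56 i$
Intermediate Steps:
$Q = 6 i \sqrt{2}$ ($Q = \sqrt{-72} = 6 i \sqrt{2} \approx 8.4853 i$)
$J = -3$ ($J = 7 + 5 \left(-2\right) = 7 - 10 = -3$)
$g{\left(6,-5 \right)} Q + J = 6 \left(-5\right) 6 i \sqrt{2} - 3 = - 30 \cdot 6 i \sqrt{2} - 3 = - 180 i \sqrt{2} - 3 = -3 - 180 i \sqrt{2}$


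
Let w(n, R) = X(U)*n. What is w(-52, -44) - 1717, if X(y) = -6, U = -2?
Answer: -1405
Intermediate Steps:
w(n, R) = -6*n
w(-52, -44) - 1717 = -6*(-52) - 1717 = 312 - 1717 = -1405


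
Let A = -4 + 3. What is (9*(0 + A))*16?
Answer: -144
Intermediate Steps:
A = -1
(9*(0 + A))*16 = (9*(0 - 1))*16 = (9*(-1))*16 = -9*16 = -144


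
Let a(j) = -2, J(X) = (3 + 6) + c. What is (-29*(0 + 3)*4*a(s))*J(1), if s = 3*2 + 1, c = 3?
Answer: 8352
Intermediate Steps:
s = 7 (s = 6 + 1 = 7)
J(X) = 12 (J(X) = (3 + 6) + 3 = 9 + 3 = 12)
(-29*(0 + 3)*4*a(s))*J(1) = -29*(0 + 3)*4*(-2)*12 = -29*3*4*(-2)*12 = -348*(-2)*12 = -29*(-24)*12 = 696*12 = 8352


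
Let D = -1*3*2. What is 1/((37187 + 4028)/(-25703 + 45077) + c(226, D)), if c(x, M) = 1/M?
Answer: 3229/6331 ≈ 0.51003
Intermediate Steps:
D = -6 (D = -3*2 = -6)
1/((37187 + 4028)/(-25703 + 45077) + c(226, D)) = 1/((37187 + 4028)/(-25703 + 45077) + 1/(-6)) = 1/(41215/19374 - ⅙) = 1/(6331/3229) = 3229/6331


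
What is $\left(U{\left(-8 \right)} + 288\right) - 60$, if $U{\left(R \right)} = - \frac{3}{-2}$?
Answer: $\frac{459}{2} \approx 229.5$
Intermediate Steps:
$U{\left(R \right)} = \frac{3}{2}$ ($U{\left(R \right)} = \left(-3\right) \left(- \frac{1}{2}\right) = \frac{3}{2}$)
$\left(U{\left(-8 \right)} + 288\right) - 60 = \left(\frac{3}{2} + 288\right) - 60 = \frac{579}{2} - 60 = \frac{459}{2}$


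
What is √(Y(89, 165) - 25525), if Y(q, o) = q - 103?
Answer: I*√25539 ≈ 159.81*I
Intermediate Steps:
Y(q, o) = -103 + q
√(Y(89, 165) - 25525) = √((-103 + 89) - 25525) = √(-14 - 25525) = √(-25539) = I*√25539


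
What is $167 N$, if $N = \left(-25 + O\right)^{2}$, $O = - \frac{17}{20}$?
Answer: $\frac{44637263}{400} \approx 1.1159 \cdot 10^{5}$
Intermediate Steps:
$O = - \frac{17}{20}$ ($O = \left(-17\right) \frac{1}{20} = - \frac{17}{20} \approx -0.85$)
$N = \frac{267289}{400}$ ($N = \left(-25 - \frac{17}{20}\right)^{2} = \left(- \frac{517}{20}\right)^{2} = \frac{267289}{400} \approx 668.22$)
$167 N = 167 \cdot \frac{267289}{400} = \frac{44637263}{400}$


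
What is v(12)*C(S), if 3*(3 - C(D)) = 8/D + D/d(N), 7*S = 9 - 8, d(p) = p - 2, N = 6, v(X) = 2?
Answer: -439/14 ≈ -31.357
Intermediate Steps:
d(p) = -2 + p
S = ⅐ (S = (9 - 8)/7 = (⅐)*1 = ⅐ ≈ 0.14286)
C(D) = 3 - 8/(3*D) - D/12 (C(D) = 3 - (8/D + D/(-2 + 6))/3 = 3 - (8/D + D/4)/3 = 3 + (-8/(3*D) - D/12) = 3 - 8/(3*D) - D/12)
v(12)*C(S) = 2*((-32 + (36 - 1*⅐)/7)/(12*(⅐))) = 2*((1/12)*7*(-32 + (36 - ⅐)/7)) = 2*((1/12)*7*(-32 + (⅐)*(251/7))) = 2*((1/12)*7*(-32 + 251/49)) = 2*((1/12)*7*(-1317/49)) = 2*(-439/28) = -439/14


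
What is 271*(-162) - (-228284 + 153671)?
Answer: 30711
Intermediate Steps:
271*(-162) - (-228284 + 153671) = -43902 - 1*(-74613) = -43902 + 74613 = 30711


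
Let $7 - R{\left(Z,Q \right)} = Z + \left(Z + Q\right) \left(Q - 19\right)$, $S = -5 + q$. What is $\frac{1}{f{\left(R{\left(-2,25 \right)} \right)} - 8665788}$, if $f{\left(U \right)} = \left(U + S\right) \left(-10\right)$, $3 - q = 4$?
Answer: $- \frac{1}{8664438} \approx -1.1541 \cdot 10^{-7}$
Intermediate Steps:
$q = -1$ ($q = 3 - 4 = -1$)
$S = -6$ ($S = -5 - 1 = -6$)
$R{\left(Z,Q \right)} = 7 - Z - \left(-19 + Q\right) \left(Q + Z\right)$ ($R{\left(Z,Q \right)} = 7 - \left(Z + \left(Z + Q\right) \left(Q - 19\right)\right) = 7 - \left(Z + \left(Q + Z\right) \left(-19 + Q\right)\right) = 7 - \left(Z + \left(-19 + Q\right) \left(Q + Z\right)\right) = 7 - Z - \left(-19 + Q\right) \left(Q + Z\right)$)
$f{\left(U \right)} = 60 - 10 U$ ($f{\left(U \right)} = \left(U - 6\right) \left(-10\right) = \left(-6 + U\right) \left(-10\right) = 60 - 10 U$)
$\frac{1}{f{\left(R{\left(-2,25 \right)} \right)} - 8665788} = \frac{1}{\left(60 - 10 \left(7 - 25^{2} + 18 \left(-2\right) + 19 \cdot 25 - 25 \left(-2\right)\right)\right) - 8665788} = \frac{1}{\left(60 - 10 \left(7 - 625 - 36 + 475 + 50\right)\right) - 8665788} = \frac{1}{\left(60 - -1290\right) - 8665788} = \frac{1}{\left(60 + 1290\right) - 8665788} = \frac{1}{1350 - 8665788} = \frac{1}{-8664438} = - \frac{1}{8664438}$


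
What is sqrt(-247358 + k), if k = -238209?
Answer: I*sqrt(485567) ≈ 696.83*I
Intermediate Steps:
sqrt(-247358 + k) = sqrt(-247358 - 238209) = sqrt(-485567) = I*sqrt(485567)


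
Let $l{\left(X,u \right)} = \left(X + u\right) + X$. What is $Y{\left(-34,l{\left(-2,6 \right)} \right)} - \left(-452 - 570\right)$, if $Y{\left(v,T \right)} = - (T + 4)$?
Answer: $1016$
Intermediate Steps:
$l{\left(X,u \right)} = u + 2 X$
$Y{\left(v,T \right)} = -4 - T$ ($Y{\left(v,T \right)} = - (4 + T) = -4 - T$)
$Y{\left(-34,l{\left(-2,6 \right)} \right)} - \left(-452 - 570\right) = \left(-4 - \left(6 + 2 \left(-2\right)\right)\right) - \left(-452 - 570\right) = \left(-4 - \left(6 - 4\right)\right) - -1022 = \left(-4 - 2\right) + 1022 = -6 + 1022 = 1016$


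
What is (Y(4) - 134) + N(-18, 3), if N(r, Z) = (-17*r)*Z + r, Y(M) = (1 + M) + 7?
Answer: 778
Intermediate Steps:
Y(M) = 8 + M
N(r, Z) = r - 17*Z*r (N(r, Z) = -17*Z*r + r = r - 17*Z*r)
(Y(4) - 134) + N(-18, 3) = ((8 + 4) - 134) - 18*(1 - 17*3) = (12 - 134) - 18*(1 - 51) = -122 - 18*(-50) = -122 + 900 = 778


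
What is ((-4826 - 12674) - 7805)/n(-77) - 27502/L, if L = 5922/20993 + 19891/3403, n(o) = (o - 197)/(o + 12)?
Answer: -179759040268931/17133780878 ≈ -10492.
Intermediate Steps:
n(o) = (-197 + o)/(12 + o)
L = 62532047/10205597 (L = 5922*(1/20993) + 19891*(1/3403) = 846/2999 + 19891/3403 = 62532047/10205597 ≈ 6.1272)
((-4826 - 12674) - 7805)/n(-77) - 27502/L = ((-4826 - 12674) - 7805)/(((-197 - 77)/(12 - 77))) - 27502/62532047/10205597 = (-17500 - 7805)/((-274/(-65))) - 27502*10205597/62532047 = -25305/((-1/65*(-274))) - 280674328694/62532047 = -25305/274/65 - 280674328694/62532047 = -25305*65/274 - 280674328694/62532047 = -1644825/274 - 280674328694/62532047 = -179759040268931/17133780878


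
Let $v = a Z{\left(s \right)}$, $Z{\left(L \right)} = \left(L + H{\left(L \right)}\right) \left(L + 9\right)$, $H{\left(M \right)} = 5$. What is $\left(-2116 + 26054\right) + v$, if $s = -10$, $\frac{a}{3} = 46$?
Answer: $24628$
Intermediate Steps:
$a = 138$ ($a = 3 \cdot 46 = 138$)
$Z{\left(L \right)} = \left(5 + L\right) \left(9 + L\right)$ ($Z{\left(L \right)} = \left(L + 5\right) \left(L + 9\right) = \left(5 + L\right) \left(9 + L\right)$)
$v = 690$ ($v = 138 \left(45 + \left(-10\right)^{2} + 14 \left(-10\right)\right) = 138 \left(45 + 100 - 140\right) = 138 \cdot 5 = 690$)
$\left(-2116 + 26054\right) + v = \left(-2116 + 26054\right) + 690 = 23938 + 690 = 24628$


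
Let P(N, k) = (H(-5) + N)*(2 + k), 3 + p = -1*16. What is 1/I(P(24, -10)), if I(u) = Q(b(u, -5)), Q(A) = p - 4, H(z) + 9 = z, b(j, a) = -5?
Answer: -1/23 ≈ -0.043478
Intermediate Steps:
H(z) = -9 + z
p = -19 (p = -3 - 1*16 = -3 - 16 = -19)
Q(A) = -23 (Q(A) = -19 - 4 = -23)
P(N, k) = (-14 + N)*(2 + k) (P(N, k) = ((-9 - 5) + N)*(2 + k) = (-14 + N)*(2 + k))
I(u) = -23
1/I(P(24, -10)) = 1/(-23) = -1/23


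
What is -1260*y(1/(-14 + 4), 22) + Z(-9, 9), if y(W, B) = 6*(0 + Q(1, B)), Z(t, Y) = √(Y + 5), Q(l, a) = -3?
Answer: 22680 + √14 ≈ 22684.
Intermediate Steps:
Z(t, Y) = √(5 + Y)
y(W, B) = -18 (y(W, B) = 6*(0 - 3) = 6*(-3) = -18)
-1260*y(1/(-14 + 4), 22) + Z(-9, 9) = -1260*(-18) + √(5 + 9) = 22680 + √14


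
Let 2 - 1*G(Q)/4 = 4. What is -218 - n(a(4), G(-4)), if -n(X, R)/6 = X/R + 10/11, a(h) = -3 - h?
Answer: -9121/44 ≈ -207.30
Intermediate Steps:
G(Q) = -8 (G(Q) = 8 - 4*4 = 8 - 16 = -8)
n(X, R) = -60/11 - 6*X/R (n(X, R) = -6*(X/R + 10/11) = -6*(10/11 + X/R) = -60/11 - 6*X/R)
-218 - n(a(4), G(-4)) = -218 - (-60/11 - 6*(-3 - 1*4)/(-8)) = -218 - (-60/11 - 6*(-3 - 4)*(-⅛)) = -218 - (-60/11 - 6*(-7)*(-⅛)) = -218 - (-60/11 - 21/4) = -218 - 1*(-471/44) = -218 + 471/44 = -9121/44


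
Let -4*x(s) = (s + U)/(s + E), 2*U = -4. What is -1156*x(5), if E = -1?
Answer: 867/4 ≈ 216.75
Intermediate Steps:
U = -2 (U = (1/2)*(-4) = -2)
x(s) = -(-2 + s)/(4*(-1 + s)) (x(s) = -(s - 2)/(4*(s - 1)) = -(-2 + s)/(4*(-1 + s)))
-1156*x(5) = -289*(2 - 1*5)/(-1 + 5) = -289*(2 - 5)/4 = -289*(-3)/4 = -1156*(-3/16) = 867/4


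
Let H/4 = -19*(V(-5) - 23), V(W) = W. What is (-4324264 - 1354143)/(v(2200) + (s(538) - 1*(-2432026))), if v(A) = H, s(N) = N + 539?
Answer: -5678407/2435231 ≈ -2.3318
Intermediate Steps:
s(N) = 539 + N
H = 2128 (H = 4*(-19*(-5 - 23)) = 4*(-19*(-28)) = 4*532 = 2128)
v(A) = 2128
(-4324264 - 1354143)/(v(2200) + (s(538) - 1*(-2432026))) = (-4324264 - 1354143)/(2128 + ((539 + 538) - 1*(-2432026))) = -5678407/(2128 + (1077 + 2432026)) = -5678407/(2128 + 2433103) = -5678407/2435231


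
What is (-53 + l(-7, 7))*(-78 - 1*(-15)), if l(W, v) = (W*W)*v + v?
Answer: -18711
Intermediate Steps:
l(W, v) = v + v*W² (l(W, v) = W²*v + v = v*W² + v = v + v*W²)
(-53 + l(-7, 7))*(-78 - 1*(-15)) = (-53 + 7*(1 + (-7)²))*(-78 - 1*(-15)) = (-53 + 7*(1 + 49))*(-78 + 15) = (-53 + 7*50)*(-63) = (-53 + 350)*(-63) = 297*(-63) = -18711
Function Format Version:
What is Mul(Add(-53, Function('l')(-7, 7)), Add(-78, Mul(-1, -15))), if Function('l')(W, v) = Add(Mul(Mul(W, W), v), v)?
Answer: -18711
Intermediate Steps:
Function('l')(W, v) = Add(v, Mul(v, Pow(W, 2))) (Function('l')(W, v) = Add(Mul(Pow(W, 2), v), v) = Add(Mul(v, Pow(W, 2)), v) = Add(v, Mul(v, Pow(W, 2))))
Mul(Add(-53, Function('l')(-7, 7)), Add(-78, Mul(-1, -15))) = Mul(Add(-53, Mul(7, Add(1, Pow(-7, 2)))), Add(-78, Mul(-1, -15))) = Mul(Add(-53, Mul(7, Add(1, 49))), Add(-78, 15)) = Mul(Add(-53, Mul(7, 50)), -63) = Mul(Add(-53, 350), -63) = Mul(297, -63) = -18711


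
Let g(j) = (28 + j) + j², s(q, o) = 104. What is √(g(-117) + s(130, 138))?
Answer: 2*√3426 ≈ 117.06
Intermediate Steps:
g(j) = 28 + j + j²
√(g(-117) + s(130, 138)) = √((28 - 117 + (-117)²) + 104) = √((28 - 117 + 13689) + 104) = √(13600 + 104) = √13704 = 2*√3426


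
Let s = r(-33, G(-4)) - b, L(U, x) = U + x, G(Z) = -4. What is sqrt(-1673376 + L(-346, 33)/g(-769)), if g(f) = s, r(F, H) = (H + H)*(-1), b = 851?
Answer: I*sqrt(1189182717165)/843 ≈ 1293.6*I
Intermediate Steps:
r(F, H) = -2*H (r(F, H) = (2*H)*(-1) = -2*H)
s = -843 (s = -2*(-4) - 1*851 = 8 - 851 = -843)
g(f) = -843
sqrt(-1673376 + L(-346, 33)/g(-769)) = sqrt(-1673376 + (-346 + 33)/(-843)) = sqrt(-1673376 - 313*(-1/843)) = sqrt(-1673376 + 313/843) = sqrt(-1410655655/843) = I*sqrt(1189182717165)/843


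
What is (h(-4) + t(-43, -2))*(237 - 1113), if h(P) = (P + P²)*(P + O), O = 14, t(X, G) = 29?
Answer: -130524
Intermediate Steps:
h(P) = (14 + P)*(P + P²) (h(P) = (P + P²)*(P + 14) = (P + P²)*(14 + P) = (14 + P)*(P + P²))
(h(-4) + t(-43, -2))*(237 - 1113) = (-4*(14 + (-4)² + 15*(-4)) + 29)*(237 - 1113) = (-4*(14 + 16 - 60) + 29)*(-876) = (-4*(-30) + 29)*(-876) = (120 + 29)*(-876) = 149*(-876) = -130524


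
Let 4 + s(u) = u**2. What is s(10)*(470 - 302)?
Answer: 16128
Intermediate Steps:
s(u) = -4 + u**2
s(10)*(470 - 302) = (-4 + 10**2)*(470 - 302) = (-4 + 100)*168 = 96*168 = 16128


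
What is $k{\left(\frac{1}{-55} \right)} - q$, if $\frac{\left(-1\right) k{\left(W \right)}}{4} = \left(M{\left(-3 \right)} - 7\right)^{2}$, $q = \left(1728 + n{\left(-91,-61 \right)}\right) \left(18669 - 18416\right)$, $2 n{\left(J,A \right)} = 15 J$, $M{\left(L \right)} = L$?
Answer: $- \frac{529823}{2} \approx -2.6491 \cdot 10^{5}$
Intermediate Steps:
$n{\left(J,A \right)} = \frac{15 J}{2}$
$q = \frac{529023}{2}$ ($q = \left(1728 + \frac{15}{2} \left(-91\right)\right) \left(18669 - 18416\right) = \left(1728 - \frac{1365}{2}\right) 253 = \frac{2091}{2} \cdot 253 = \frac{529023}{2} \approx 2.6451 \cdot 10^{5}$)
$k{\left(W \right)} = -400$ ($k{\left(W \right)} = - 4 \left(-3 - 7\right)^{2} = - 4 \left(-10\right)^{2} = \left(-4\right) 100 = -400$)
$k{\left(\frac{1}{-55} \right)} - q = -400 - \frac{529023}{2} = - \frac{529823}{2}$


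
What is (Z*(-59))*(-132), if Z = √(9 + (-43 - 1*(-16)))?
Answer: 23364*I*√2 ≈ 33042.0*I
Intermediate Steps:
Z = 3*I*√2 (Z = √(9 + (-43 + 16)) = √(9 - 27) = √(-18) = 3*I*√2 ≈ 4.2426*I)
(Z*(-59))*(-132) = ((3*I*√2)*(-59))*(-132) = -177*I*√2*(-132) = 23364*I*√2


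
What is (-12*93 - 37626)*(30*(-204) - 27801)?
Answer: 1314167382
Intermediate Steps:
(-12*93 - 37626)*(30*(-204) - 27801) = (-1116 - 37626)*(-6120 - 27801) = -38742*(-33921) = 1314167382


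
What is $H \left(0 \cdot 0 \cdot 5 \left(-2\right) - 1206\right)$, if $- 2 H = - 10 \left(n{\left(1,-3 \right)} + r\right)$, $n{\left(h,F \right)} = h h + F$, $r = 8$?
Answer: $-36180$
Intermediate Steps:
$n{\left(h,F \right)} = F + h^{2}$ ($n{\left(h,F \right)} = h^{2} + F = F + h^{2}$)
$H = 30$ ($H = - \frac{\left(-10\right) \left(\left(-3 + 1^{2}\right) + 8\right)}{2} = - \frac{\left(-10\right) \left(\left(-3 + 1\right) + 8\right)}{2} = - \frac{\left(-10\right) \left(-2 + 8\right)}{2} = - \frac{\left(-10\right) 6}{2} = \left(- \frac{1}{2}\right) \left(-60\right) = 30$)
$H \left(0 \cdot 0 \cdot 5 \left(-2\right) - 1206\right) = 30 \left(0 \cdot 0 \cdot 5 \left(-2\right) - 1206\right) = 30 \left(0 \cdot 5 \left(-2\right) - 1206\right) = 30 \left(0 \left(-2\right) - 1206\right) = 30 \left(0 - 1206\right) = 30 \left(-1206\right) = -36180$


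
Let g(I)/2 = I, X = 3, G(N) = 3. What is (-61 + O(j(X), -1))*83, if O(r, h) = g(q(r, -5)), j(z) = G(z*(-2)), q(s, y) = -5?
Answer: -5893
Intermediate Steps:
g(I) = 2*I
j(z) = 3
O(r, h) = -10 (O(r, h) = 2*(-5) = -10)
(-61 + O(j(X), -1))*83 = (-61 - 10)*83 = -71*83 = -5893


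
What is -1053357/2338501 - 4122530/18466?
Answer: -4829995908946/21591379733 ≈ -223.70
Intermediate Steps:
-1053357/2338501 - 4122530/18466 = -1053357*1/2338501 - 4122530*1/18466 = -1053357/2338501 - 2061265/9233 = -4829995908946/21591379733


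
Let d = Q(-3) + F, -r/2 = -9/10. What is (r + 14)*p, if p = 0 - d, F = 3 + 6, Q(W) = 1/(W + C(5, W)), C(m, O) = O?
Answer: -4187/30 ≈ -139.57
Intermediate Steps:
Q(W) = 1/(2*W) (Q(W) = 1/(W + W) = 1/(2*W))
F = 9
r = 9/5 (r = -(-18)/10 = -2*(-9/10) = 9/5 ≈ 1.8000)
d = 53/6 (d = (½)/(-3) + 9 = (½)*(-⅓) + 9 = -⅙ + 9 = 53/6 ≈ 8.8333)
p = -53/6 (p = 0 - 1*53/6 = 0 - 53/6 = -53/6 ≈ -8.8333)
(r + 14)*p = (9/5 + 14)*(-53/6) = (79/5)*(-53/6) = -4187/30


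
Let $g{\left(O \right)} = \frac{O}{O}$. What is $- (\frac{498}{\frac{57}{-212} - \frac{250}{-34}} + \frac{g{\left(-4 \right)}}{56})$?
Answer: $- \frac{100533883}{1429736} \approx -70.316$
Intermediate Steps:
$g{\left(O \right)} = 1$
$- (\frac{498}{\frac{57}{-212} - \frac{250}{-34}} + \frac{g{\left(-4 \right)}}{56}) = - (\frac{498}{\frac{57}{-212} - \frac{250}{-34}} + 1 \cdot \frac{1}{56}) = - (\frac{498}{57 \left(- \frac{1}{212}\right) - - \frac{125}{17}} + 1 \cdot \frac{1}{56}) = - (\frac{498}{- \frac{57}{212} + \frac{125}{17}} + \frac{1}{56}) = - (\frac{498}{\frac{25531}{3604}} + \frac{1}{56}) = - (498 \cdot \frac{3604}{25531} + \frac{1}{56}) = - (\frac{1794792}{25531} + \frac{1}{56}) = \left(-1\right) \frac{100533883}{1429736} = - \frac{100533883}{1429736}$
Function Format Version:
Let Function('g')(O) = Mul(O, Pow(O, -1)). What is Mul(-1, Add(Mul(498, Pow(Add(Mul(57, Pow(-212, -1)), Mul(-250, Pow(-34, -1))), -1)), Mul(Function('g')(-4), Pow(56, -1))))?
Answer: Rational(-100533883, 1429736) ≈ -70.316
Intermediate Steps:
Function('g')(O) = 1
Mul(-1, Add(Mul(498, Pow(Add(Mul(57, Pow(-212, -1)), Mul(-250, Pow(-34, -1))), -1)), Mul(Function('g')(-4), Pow(56, -1)))) = Mul(-1, Add(Mul(498, Pow(Add(Mul(57, Pow(-212, -1)), Mul(-250, Pow(-34, -1))), -1)), Mul(1, Pow(56, -1)))) = Mul(-1, Add(Mul(498, Pow(Add(Mul(57, Rational(-1, 212)), Mul(-250, Rational(-1, 34))), -1)), Mul(1, Rational(1, 56)))) = Mul(-1, Add(Mul(498, Pow(Add(Rational(-57, 212), Rational(125, 17)), -1)), Rational(1, 56))) = Mul(-1, Add(Mul(498, Pow(Rational(25531, 3604), -1)), Rational(1, 56))) = Mul(-1, Add(Mul(498, Rational(3604, 25531)), Rational(1, 56))) = Mul(-1, Add(Rational(1794792, 25531), Rational(1, 56))) = Mul(-1, Rational(100533883, 1429736)) = Rational(-100533883, 1429736)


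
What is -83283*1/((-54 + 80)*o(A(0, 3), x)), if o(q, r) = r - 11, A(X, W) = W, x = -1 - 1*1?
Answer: 83283/338 ≈ 246.40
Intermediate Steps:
x = -2 (x = -1 - 1 = -2)
o(q, r) = -11 + r
-83283*1/((-54 + 80)*o(A(0, 3), x)) = -83283*1/((-54 + 80)*(-11 - 2)) = -83283/(26*(-13)) = -83283/(-338) = -83283*(-1/338) = 83283/338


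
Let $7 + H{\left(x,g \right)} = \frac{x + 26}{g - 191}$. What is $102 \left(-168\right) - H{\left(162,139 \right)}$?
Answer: $- \frac{222630}{13} \approx -17125.0$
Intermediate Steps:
$H{\left(x,g \right)} = -7 + \frac{26 + x}{-191 + g}$ ($H{\left(x,g \right)} = -7 + \frac{x + 26}{g - 191} = -7 + \frac{26 + x}{-191 + g}$)
$102 \left(-168\right) - H{\left(162,139 \right)} = 102 \left(-168\right) - \frac{1363 + 162 - 973}{-191 + 139} = -17136 - \frac{1363 + 162 - 973}{-52} = -17136 - \left(- \frac{1}{52}\right) 552 = -17136 - - \frac{138}{13} = -17136 + \frac{138}{13} = - \frac{222630}{13}$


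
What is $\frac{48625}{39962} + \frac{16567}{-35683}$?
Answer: $\frac{1073035421}{1425964046} \approx 0.7525$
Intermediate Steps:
$\frac{48625}{39962} + \frac{16567}{-35683} = 48625 \cdot \frac{1}{39962} + 16567 \left(- \frac{1}{35683}\right) = \frac{48625}{39962} - \frac{16567}{35683} = \frac{1073035421}{1425964046}$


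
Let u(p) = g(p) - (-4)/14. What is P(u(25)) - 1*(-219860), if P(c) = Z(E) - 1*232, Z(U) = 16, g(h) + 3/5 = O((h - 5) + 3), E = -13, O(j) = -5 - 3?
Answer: 219644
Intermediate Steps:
O(j) = -8
g(h) = -43/5 (g(h) = -3/5 - 8 = -43/5)
u(p) = -291/35 (u(p) = -43/5 - (-4)/14 = -43/5 - 1*(-2/7) = -43/5 + 2/7 = -291/35)
P(c) = -216 (P(c) = 16 - 1*232 = 16 - 232 = -216)
P(u(25)) - 1*(-219860) = -216 - 1*(-219860) = -216 + 219860 = 219644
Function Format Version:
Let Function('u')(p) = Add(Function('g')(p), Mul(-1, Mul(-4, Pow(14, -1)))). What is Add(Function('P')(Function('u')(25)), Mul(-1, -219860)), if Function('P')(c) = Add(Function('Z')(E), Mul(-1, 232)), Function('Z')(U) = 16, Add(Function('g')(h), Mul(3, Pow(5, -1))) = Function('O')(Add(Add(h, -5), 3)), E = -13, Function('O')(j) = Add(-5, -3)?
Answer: 219644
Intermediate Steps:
Function('O')(j) = -8
Function('g')(h) = Rational(-43, 5) (Function('g')(h) = Add(Rational(-3, 5), -8) = Rational(-43, 5))
Function('u')(p) = Rational(-291, 35) (Function('u')(p) = Add(Rational(-43, 5), Mul(-1, Mul(-4, Pow(14, -1)))) = Add(Rational(-43, 5), Mul(-1, Mul(-4, Rational(1, 14)))) = Add(Rational(-43, 5), Mul(-1, Rational(-2, 7))) = Add(Rational(-43, 5), Rational(2, 7)) = Rational(-291, 35))
Function('P')(c) = -216 (Function('P')(c) = Add(16, Mul(-1, 232)) = Add(16, -232) = -216)
Add(Function('P')(Function('u')(25)), Mul(-1, -219860)) = Add(-216, Mul(-1, -219860)) = Add(-216, 219860) = 219644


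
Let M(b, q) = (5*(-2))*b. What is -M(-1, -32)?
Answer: -10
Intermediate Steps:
M(b, q) = -10*b
-M(-1, -32) = -(-10)*(-1) = -1*10 = -10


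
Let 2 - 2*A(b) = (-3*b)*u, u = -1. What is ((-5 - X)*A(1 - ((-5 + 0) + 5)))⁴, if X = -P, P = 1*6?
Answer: 1/16 ≈ 0.062500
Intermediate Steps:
P = 6
X = -6 (X = -1*6 = -6)
A(b) = 1 - 3*b/2 (A(b) = 1 - (-3*b)*(-1)/2 = 1 - 3*b/2)
((-5 - X)*A(1 - ((-5 + 0) + 5)))⁴ = ((-5 - 1*(-6))*(1 - 3*(1 - ((-5 + 0) + 5))/2))⁴ = ((-5 + 6)*(1 - 3*(1 - (-5 + 5))/2))⁴ = (1*(1 - 3*(1 - 1*0)/2))⁴ = (1*(1 - 3*(1 + 0)/2))⁴ = (1*(1 - 3/2*1))⁴ = (1*(1 - 3/2))⁴ = (1*(-½))⁴ = (-½)⁴ = 1/16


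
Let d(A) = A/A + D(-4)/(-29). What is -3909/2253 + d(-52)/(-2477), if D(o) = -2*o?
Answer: -93614170/53946583 ≈ -1.7353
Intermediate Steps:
d(A) = 21/29 (d(A) = A/A - 2*(-4)/(-29) = 1 + 8*(-1/29) = 1 - 8/29 = 21/29)
-3909/2253 + d(-52)/(-2477) = -3909/2253 + (21/29)/(-2477) = -3909*1/2253 + (21/29)*(-1/2477) = -1303/751 - 21/71833 = -93614170/53946583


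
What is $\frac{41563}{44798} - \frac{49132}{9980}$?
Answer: $- \frac{446554149}{111771010} \approx -3.9953$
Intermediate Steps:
$\frac{41563}{44798} - \frac{49132}{9980} = 41563 \cdot \frac{1}{44798} - \frac{12283}{2495} = \frac{41563}{44798} - \frac{12283}{2495} = - \frac{446554149}{111771010}$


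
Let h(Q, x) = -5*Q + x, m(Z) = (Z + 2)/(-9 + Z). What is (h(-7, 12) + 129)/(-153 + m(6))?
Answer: -528/467 ≈ -1.1306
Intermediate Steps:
m(Z) = (2 + Z)/(-9 + Z)
h(Q, x) = x - 5*Q
(h(-7, 12) + 129)/(-153 + m(6)) = ((12 - 5*(-7)) + 129)/(-153 + (2 + 6)/(-9 + 6)) = ((12 + 35) + 129)/(-153 + 8/(-3)) = (47 + 129)/(-153 - ⅓*8) = 176/(-153 - 8/3) = 176/(-467/3) = 176*(-3/467) = -528/467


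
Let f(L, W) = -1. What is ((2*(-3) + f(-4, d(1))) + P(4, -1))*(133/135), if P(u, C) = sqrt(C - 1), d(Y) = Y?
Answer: -931/135 + 133*I*sqrt(2)/135 ≈ -6.8963 + 1.3933*I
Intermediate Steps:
P(u, C) = sqrt(-1 + C)
((2*(-3) + f(-4, d(1))) + P(4, -1))*(133/135) = ((2*(-3) - 1) + sqrt(-1 - 1))*(133/135) = ((-6 - 1) + sqrt(-2))*(133*(1/135)) = (-7 + I*sqrt(2))*(133/135) = -931/135 + 133*I*sqrt(2)/135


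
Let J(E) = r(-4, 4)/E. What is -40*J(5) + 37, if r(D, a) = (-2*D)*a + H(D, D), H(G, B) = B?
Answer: -187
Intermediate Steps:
r(D, a) = D - 2*D*a (r(D, a) = (-2*D)*a + D = -2*D*a + D = D - 2*D*a)
J(E) = 28/E (J(E) = (-4*(1 - 2*4))/E = (-4*(1 - 8))/E = (-4*(-7))/E = 28/E)
-40*J(5) + 37 = -1120/5 + 37 = -40*28/5 + 37 = -224 + 37 = -187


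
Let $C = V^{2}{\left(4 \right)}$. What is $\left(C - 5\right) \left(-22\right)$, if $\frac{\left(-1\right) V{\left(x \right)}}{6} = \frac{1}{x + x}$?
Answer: $\frac{781}{8} \approx 97.625$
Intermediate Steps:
$V{\left(x \right)} = - \frac{3}{x}$ ($V{\left(x \right)} = - \frac{6}{x + x} = - \frac{6}{2 x} = - 6 \frac{1}{2 x} = - \frac{3}{x}$)
$C = \frac{9}{16}$ ($C = \left(- \frac{3}{4}\right)^{2} = \frac{9}{16} \approx 0.5625$)
$\left(C - 5\right) \left(-22\right) = \left(\frac{9}{16} - 5\right) \left(-22\right) = \left(- \frac{71}{16}\right) \left(-22\right) = \frac{781}{8}$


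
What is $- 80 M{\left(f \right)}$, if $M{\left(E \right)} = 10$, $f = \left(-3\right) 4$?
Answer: $-800$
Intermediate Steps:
$f = -12$
$- 80 M{\left(f \right)} = \left(-80\right) 10 = -800$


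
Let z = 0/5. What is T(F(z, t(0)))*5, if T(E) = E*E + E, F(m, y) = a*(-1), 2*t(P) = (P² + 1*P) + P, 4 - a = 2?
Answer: 10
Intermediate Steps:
a = 2 (a = 4 - 1*2 = 4 - 2 = 2)
t(P) = P + P²/2 (t(P) = ((P² + 1*P) + P)/2 = ((P² + P) + P)/2 = ((P + P²) + P)/2 = (P² + 2*P)/2 = P + P²/2)
z = 0 (z = 0*(⅕) = 0)
F(m, y) = -2 (F(m, y) = 2*(-1) = -2)
T(E) = E + E² (T(E) = E² + E = E + E²)
T(F(z, t(0)))*5 = -2*(1 - 2)*5 = -2*(-1)*5 = 2*5 = 10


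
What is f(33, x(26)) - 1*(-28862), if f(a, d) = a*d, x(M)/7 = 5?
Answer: 30017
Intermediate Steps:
x(M) = 35 (x(M) = 7*5 = 35)
f(33, x(26)) - 1*(-28862) = 33*35 - 1*(-28862) = 1155 + 28862 = 30017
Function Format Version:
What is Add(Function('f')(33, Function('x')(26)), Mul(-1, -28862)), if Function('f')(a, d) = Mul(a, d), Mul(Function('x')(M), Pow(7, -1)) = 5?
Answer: 30017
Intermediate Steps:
Function('x')(M) = 35 (Function('x')(M) = Mul(7, 5) = 35)
Add(Function('f')(33, Function('x')(26)), Mul(-1, -28862)) = Add(Mul(33, 35), Mul(-1, -28862)) = Add(1155, 28862) = 30017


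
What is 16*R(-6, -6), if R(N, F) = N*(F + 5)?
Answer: 96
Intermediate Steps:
R(N, F) = N*(5 + F)
16*R(-6, -6) = 16*(-6*(5 - 6)) = 16*(-6*(-1)) = 16*6 = 96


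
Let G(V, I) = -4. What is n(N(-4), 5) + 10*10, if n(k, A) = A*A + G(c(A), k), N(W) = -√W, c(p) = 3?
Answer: 121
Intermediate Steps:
n(k, A) = -4 + A² (n(k, A) = A*A - 4 = A² - 4 = -4 + A²)
n(N(-4), 5) + 10*10 = (-4 + 5²) + 10*10 = (-4 + 25) + 100 = 21 + 100 = 121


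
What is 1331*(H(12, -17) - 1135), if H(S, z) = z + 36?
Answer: -1485396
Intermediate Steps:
H(S, z) = 36 + z
1331*(H(12, -17) - 1135) = 1331*((36 - 17) - 1135) = 1331*(19 - 1135) = 1331*(-1116) = -1485396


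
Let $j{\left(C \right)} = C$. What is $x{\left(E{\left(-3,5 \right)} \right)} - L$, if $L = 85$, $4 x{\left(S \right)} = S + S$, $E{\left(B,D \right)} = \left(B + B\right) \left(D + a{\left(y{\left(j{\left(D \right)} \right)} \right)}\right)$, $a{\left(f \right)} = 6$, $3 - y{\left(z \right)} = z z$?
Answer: $-118$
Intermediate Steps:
$y{\left(z \right)} = 3 - z^{2}$ ($y{\left(z \right)} = 3 - z z = 3 - z^{2}$)
$E{\left(B,D \right)} = 2 B \left(6 + D\right)$ ($E{\left(B,D \right)} = \left(B + B\right) \left(D + 6\right) = 2 B \left(6 + D\right)$)
$x{\left(S \right)} = \frac{S}{2}$ ($x{\left(S \right)} = \frac{S + S}{4} = \frac{2 S}{4} = \frac{S}{2}$)
$x{\left(E{\left(-3,5 \right)} \right)} - L = \frac{2 \left(-3\right) \left(6 + 5\right)}{2} - 85 = \frac{2 \left(-3\right) 11}{2} - 85 = \frac{1}{2} \left(-66\right) - 85 = -33 - 85 = -118$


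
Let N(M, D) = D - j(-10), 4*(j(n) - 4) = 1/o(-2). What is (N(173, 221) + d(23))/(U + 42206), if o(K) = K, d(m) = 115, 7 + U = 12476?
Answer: 2657/437400 ≈ 0.0060745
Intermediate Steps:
U = 12469 (U = -7 + 12476 = 12469)
j(n) = 31/8 (j(n) = 4 + (1/4)/(-2) = 4 + (1/4)*(-1/2) = 4 - 1/8 = 31/8)
N(M, D) = -31/8 + D (N(M, D) = D - 1*31/8 = D - 31/8 = -31/8 + D)
(N(173, 221) + d(23))/(U + 42206) = ((-31/8 + 221) + 115)/(12469 + 42206) = (1737/8 + 115)/54675 = (2657/8)*(1/54675) = 2657/437400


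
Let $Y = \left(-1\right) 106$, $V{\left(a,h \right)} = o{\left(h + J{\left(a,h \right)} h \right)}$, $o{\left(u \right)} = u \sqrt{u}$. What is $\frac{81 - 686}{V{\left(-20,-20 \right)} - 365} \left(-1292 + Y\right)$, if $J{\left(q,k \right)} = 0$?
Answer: $- \frac{4116178}{1883} + \frac{451088 i \sqrt{5}}{1883} \approx -2186.0 + 535.67 i$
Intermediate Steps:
$o{\left(u \right)} = u^{\frac{3}{2}}$
$V{\left(a,h \right)} = h^{\frac{3}{2}}$ ($V{\left(a,h \right)} = \left(h + 0 h\right)^{\frac{3}{2}} = \left(h + 0\right)^{\frac{3}{2}} = h^{\frac{3}{2}}$)
$Y = -106$
$\frac{81 - 686}{V{\left(-20,-20 \right)} - 365} \left(-1292 + Y\right) = \frac{81 - 686}{\left(-20\right)^{\frac{3}{2}} - 365} \left(-1292 - 106\right) = - \frac{605}{- 40 i \sqrt{5} - 365} \left(-1398\right) = - \frac{605}{-365 - 40 i \sqrt{5}} \left(-1398\right) = \frac{845790}{-365 - 40 i \sqrt{5}}$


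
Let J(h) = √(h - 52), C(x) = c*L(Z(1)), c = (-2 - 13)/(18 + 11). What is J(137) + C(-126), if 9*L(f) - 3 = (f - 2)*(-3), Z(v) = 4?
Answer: 5/29 + √85 ≈ 9.3920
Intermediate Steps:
c = -15/29 ≈ -0.51724
L(f) = 1 - f/3 (L(f) = ⅓ + ((f - 2)*(-3))/9 = ⅓ + ((-2 + f)*(-3))/9 = ⅓ + (6 - 3*f)/9 = ⅓ + (⅔ - f/3) = 1 - f/3)
C(x) = 5/29 (C(x) = -15*(1 - ⅓*4)/29 = -15*(1 - 4/3)/29 = -15/29*(-⅓) = 5/29)
J(h) = √(-52 + h)
J(137) + C(-126) = √(-52 + 137) + 5/29 = √85 + 5/29 = 5/29 + √85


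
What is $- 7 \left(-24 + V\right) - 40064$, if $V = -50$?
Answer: $-39546$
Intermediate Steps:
$- 7 \left(-24 + V\right) - 40064 = - 7 \left(-24 - 50\right) - 40064 = \left(-7\right) \left(-74\right) - 40064 = 518 - 40064 = -39546$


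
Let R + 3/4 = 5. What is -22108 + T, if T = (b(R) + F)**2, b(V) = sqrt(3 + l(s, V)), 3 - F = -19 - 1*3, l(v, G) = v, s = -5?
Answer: -21485 + 50*I*sqrt(2) ≈ -21485.0 + 70.711*I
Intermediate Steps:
R = 17/4 (R = -3/4 + 5 = 17/4 ≈ 4.2500)
F = 25 (F = 3 - (-19 - 1*3) = 3 - (-19 - 3) = 3 - 1*(-22) = 3 + 22 = 25)
b(V) = I*sqrt(2) (b(V) = sqrt(3 - 5) = sqrt(-2) = I*sqrt(2))
T = (25 + I*sqrt(2))**2 (T = (I*sqrt(2) + 25)**2 = (25 + I*sqrt(2))**2 ≈ 623.0 + 70.711*I)
-22108 + T = -22108 + (25 + I*sqrt(2))**2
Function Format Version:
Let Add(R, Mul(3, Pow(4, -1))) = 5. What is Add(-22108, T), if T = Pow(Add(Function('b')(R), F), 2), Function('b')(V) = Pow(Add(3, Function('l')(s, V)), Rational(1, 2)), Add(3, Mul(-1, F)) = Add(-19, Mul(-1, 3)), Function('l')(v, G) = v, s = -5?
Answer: Add(-21485, Mul(50, I, Pow(2, Rational(1, 2)))) ≈ Add(-21485., Mul(70.711, I))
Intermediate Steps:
R = Rational(17, 4) (R = Add(Rational(-3, 4), 5) = Rational(17, 4) ≈ 4.2500)
F = 25 (F = Add(3, Mul(-1, Add(-19, Mul(-1, 3)))) = Add(3, Mul(-1, Add(-19, -3))) = Add(3, Mul(-1, -22)) = Add(3, 22) = 25)
Function('b')(V) = Mul(I, Pow(2, Rational(1, 2))) (Function('b')(V) = Pow(Add(3, -5), Rational(1, 2)) = Pow(-2, Rational(1, 2)) = Mul(I, Pow(2, Rational(1, 2))))
T = Pow(Add(25, Mul(I, Pow(2, Rational(1, 2)))), 2) (T = Pow(Add(Mul(I, Pow(2, Rational(1, 2))), 25), 2) = Pow(Add(25, Mul(I, Pow(2, Rational(1, 2)))), 2) ≈ Add(623.00, Mul(70.711, I)))
Add(-22108, T) = Add(-22108, Pow(Add(25, Mul(I, Pow(2, Rational(1, 2)))), 2))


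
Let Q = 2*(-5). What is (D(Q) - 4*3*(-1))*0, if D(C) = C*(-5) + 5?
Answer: 0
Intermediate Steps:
Q = -10
D(C) = 5 - 5*C (D(C) = -5*C + 5 = 5 - 5*C)
(D(Q) - 4*3*(-1))*0 = ((5 - 5*(-10)) - 4*3*(-1))*0 = ((5 + 50) - 12*(-1))*0 = (55 + 12)*0 = 67*0 = 0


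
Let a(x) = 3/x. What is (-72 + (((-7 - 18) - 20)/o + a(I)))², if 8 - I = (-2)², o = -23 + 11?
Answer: 18225/4 ≈ 4556.3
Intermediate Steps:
o = -12
I = 4 (I = 8 - 1*(-2)² = 8 - 1*4 = 8 - 4 = 4)
(-72 + (((-7 - 18) - 20)/o + a(I)))² = (-72 + (((-7 - 18) - 20)/(-12) + 3/4))² = (-72 + ((-25 - 20)*(-1/12) + 3*(¼)))² = (-72 + (-45*(-1/12) + ¾))² = (-72 + (15/4 + ¾))² = (-72 + 9/2)² = (-135/2)² = 18225/4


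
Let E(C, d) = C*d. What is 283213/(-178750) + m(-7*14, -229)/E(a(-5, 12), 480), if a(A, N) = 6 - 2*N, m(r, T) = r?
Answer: -121472141/77220000 ≈ -1.5731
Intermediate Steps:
283213/(-178750) + m(-7*14, -229)/E(a(-5, 12), 480) = 283213/(-178750) + (-7*14)/(((6 - 2*12)*480)) = 283213*(-1/178750) - 98*1/(480*(6 - 24)) = -283213/178750 - 98/((-18*480)) = -283213/178750 - 98/(-8640) = -283213/178750 - 98*(-1/8640) = -283213/178750 + 49/4320 = -121472141/77220000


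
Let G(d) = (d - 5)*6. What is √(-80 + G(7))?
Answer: 2*I*√17 ≈ 8.2462*I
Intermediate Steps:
G(d) = -30 + 6*d (G(d) = (-5 + d)*6 = -30 + 6*d)
√(-80 + G(7)) = √(-80 + (-30 + 6*7)) = √(-80 + (-30 + 42)) = √(-80 + 12) = √(-68) = 2*I*√17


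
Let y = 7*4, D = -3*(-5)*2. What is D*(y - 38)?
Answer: -300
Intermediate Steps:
D = 30 (D = 15*2 = 30)
y = 28
D*(y - 38) = 30*(28 - 38) = 30*(-10) = -300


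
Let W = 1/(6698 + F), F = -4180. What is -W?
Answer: -1/2518 ≈ -0.00039714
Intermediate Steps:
W = 1/2518 (W = 1/(6698 - 4180) = 1/2518 ≈ 0.00039714)
-W = -1*1/2518 = -1/2518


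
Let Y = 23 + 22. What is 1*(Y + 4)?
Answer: 49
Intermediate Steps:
Y = 45
1*(Y + 4) = 1*(45 + 4) = 1*49 = 49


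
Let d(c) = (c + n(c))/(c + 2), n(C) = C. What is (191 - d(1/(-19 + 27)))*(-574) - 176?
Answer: -1865622/17 ≈ -1.0974e+5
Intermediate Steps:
d(c) = 2*c/(2 + c) (d(c) = (c + c)/(c + 2) = (2*c)/(2 + c) = 2*c/(2 + c))
(191 - d(1/(-19 + 27)))*(-574) - 176 = (191 - 2/((-19 + 27)*(2 + 1/(-19 + 27))))*(-574) - 176 = (191 - 2/(8*(2 + 1/8)))*(-574) - 176 = (191 - 2/(8*(2 + ⅛)))*(-574) - 176 = (191 - 2/(8*17/8))*(-574) - 176 = (191 - 2*8/(8*17))*(-574) - 176 = (191 - 1*2/17)*(-574) - 176 = (191 - 2/17)*(-574) - 176 = (3245/17)*(-574) - 176 = -1862630/17 - 176 = -1865622/17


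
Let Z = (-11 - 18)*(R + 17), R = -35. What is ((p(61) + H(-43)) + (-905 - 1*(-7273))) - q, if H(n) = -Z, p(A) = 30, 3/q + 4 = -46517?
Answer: 91119133/15507 ≈ 5876.0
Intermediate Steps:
q = -1/15507 (q = 3/(-4 - 46517) = 3/(-46521) = 3*(-1/46521) = -1/15507 ≈ -6.4487e-5)
Z = 522 (Z = (-11 - 18)*(-35 + 17) = -29*(-18) = 522)
H(n) = -522 (H(n) = -1*522 = -522)
((p(61) + H(-43)) + (-905 - 1*(-7273))) - q = ((30 - 522) + (-905 - 1*(-7273))) - 1*(-1/15507) = (-492 + (-905 + 7273)) + 1/15507 = (-492 + 6368) + 1/15507 = 5876 + 1/15507 = 91119133/15507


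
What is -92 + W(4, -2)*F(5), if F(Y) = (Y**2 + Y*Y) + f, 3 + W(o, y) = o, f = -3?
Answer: -45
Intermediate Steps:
W(o, y) = -3 + o
F(Y) = -3 + 2*Y**2 (F(Y) = (Y**2 + Y*Y) - 3 = (Y**2 + Y**2) - 3 = 2*Y**2 - 3 = -3 + 2*Y**2)
-92 + W(4, -2)*F(5) = -92 + (-3 + 4)*(-3 + 2*5**2) = -92 + 1*(-3 + 2*25) = -92 + 1*(-3 + 50) = -92 + 1*47 = -92 + 47 = -45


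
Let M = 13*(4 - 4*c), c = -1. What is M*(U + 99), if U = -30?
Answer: 7176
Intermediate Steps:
M = 104 (M = 13*(4 - 4*(-1)) = 13*(4 + 4) = 13*8 = 104)
M*(U + 99) = 104*(-30 + 99) = 104*69 = 7176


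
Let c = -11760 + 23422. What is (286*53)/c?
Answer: 7579/5831 ≈ 1.2998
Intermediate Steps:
c = 11662
(286*53)/c = (286*53)/11662 = 15158*(1/11662) = 7579/5831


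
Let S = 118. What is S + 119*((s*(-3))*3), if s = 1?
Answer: -953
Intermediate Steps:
S + 119*((s*(-3))*3) = 118 + 119*((1*(-3))*3) = 118 + 119*(-3*3) = 118 + 119*(-9) = 118 - 1071 = -953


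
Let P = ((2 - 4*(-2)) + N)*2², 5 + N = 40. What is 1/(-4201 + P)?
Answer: -1/4021 ≈ -0.00024869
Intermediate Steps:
N = 35 (N = -5 + 40 = 35)
P = 180 (P = ((2 - 4*(-2)) + 35)*2² = ((2 + 8) + 35)*4 = (10 + 35)*4 = 45*4 = 180)
1/(-4201 + P) = 1/(-4201 + 180) = 1/(-4021) = -1/4021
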